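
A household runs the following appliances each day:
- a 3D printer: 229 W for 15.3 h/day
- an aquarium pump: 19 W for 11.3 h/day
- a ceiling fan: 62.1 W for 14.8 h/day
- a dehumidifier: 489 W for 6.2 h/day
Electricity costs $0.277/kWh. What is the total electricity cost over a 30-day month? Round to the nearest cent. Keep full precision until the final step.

3D printer: 229 W × 15.3 h × 30 d = 105,111 Wh = 105.1 kWh
aquarium pump: 19 W × 11.3 h × 30 d = 6,441 Wh = 6.441 kWh
ceiling fan: 62.1 W × 14.8 h × 30 d = 27,572 Wh = 27.57 kWh
dehumidifier: 489 W × 6.2 h × 30 d = 90,954 Wh = 90.95 kWh
Total energy = 105.1 + 6.441 + 27.57 + 90.95 = 230.1 kWh
Cost = 230.1 kWh × $0.277 = $63.73

$63.73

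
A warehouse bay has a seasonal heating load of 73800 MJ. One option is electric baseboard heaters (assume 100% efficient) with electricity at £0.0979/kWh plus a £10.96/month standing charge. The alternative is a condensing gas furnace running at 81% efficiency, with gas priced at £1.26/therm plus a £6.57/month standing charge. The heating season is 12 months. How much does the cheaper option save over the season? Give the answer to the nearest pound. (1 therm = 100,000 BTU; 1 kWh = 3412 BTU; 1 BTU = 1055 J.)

Heat load = 73800 MJ = 73,800,000,000 J / 1055 = 69,952,607 BTU
Gas: input = 69,952,607 / 0.810 = 86,361,243 BTU = 863.6 therm → 863.6 × £1.26 = £1,088.15; + 12 × £6.57 standing = £1,166.99
Electric: 69,952,607 BTU / 3412 = 20,500 kWh → × £0.0979 = £2,007.14; + 12 × £10.96 standing = £2,138.66
Difference = |£1,166.99 − £2,138.66| = £971.67 ≈ £972

£972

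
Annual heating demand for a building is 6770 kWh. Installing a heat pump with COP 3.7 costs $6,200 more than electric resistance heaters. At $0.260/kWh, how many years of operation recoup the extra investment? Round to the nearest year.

Resistance: 6770 kWh × $0.260 = $1,760.20/yr
Heat pump: 6770 / 3.7 = 1830 kWh in → × $0.260 = $475.73/yr
Annual savings = $1,284.47
Payback = $6,200 / $1,284.47 = 4.83 years

5 years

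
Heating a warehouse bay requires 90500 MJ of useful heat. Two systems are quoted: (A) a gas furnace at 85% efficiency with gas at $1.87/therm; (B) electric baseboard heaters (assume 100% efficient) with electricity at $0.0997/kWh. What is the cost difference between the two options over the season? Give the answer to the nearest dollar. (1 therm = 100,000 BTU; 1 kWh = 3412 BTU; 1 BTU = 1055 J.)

Heat load = 90500 MJ = 90,500,000,000 J / 1055 = 85,781,991 BTU
Gas: input = 85,781,991 / 0.85 = 100,919,989 BTU = 1,009 therm → 1,009 × $1.87 = $1,887.20
Electric: 85,781,991 BTU / 3412 = 25,140 kWh → × $0.0997 = $2,506.58
Difference = |$1,887.20 − $2,506.58| = $619.38 ≈ $619

$619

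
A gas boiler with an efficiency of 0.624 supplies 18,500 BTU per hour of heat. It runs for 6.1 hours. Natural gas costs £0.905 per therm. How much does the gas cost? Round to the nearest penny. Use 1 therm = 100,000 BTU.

Heat delivered = 18,500 BTU/h × 6.1 h = 112,850 BTU
Gas input = 112,850 / 0.624 = 180,849 BTU
= 180,849 / 100,000 = 1.808 therm
Cost = 1.808 × £0.905/therm = £1.64

£1.64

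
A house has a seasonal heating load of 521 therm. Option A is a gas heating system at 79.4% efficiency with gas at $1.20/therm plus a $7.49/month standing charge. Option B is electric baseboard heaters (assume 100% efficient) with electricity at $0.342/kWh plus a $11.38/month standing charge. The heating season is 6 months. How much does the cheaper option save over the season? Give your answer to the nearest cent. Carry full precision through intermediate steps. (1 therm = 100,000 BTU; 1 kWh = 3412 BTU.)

Heat load = 521 therm × 100,000 = 52,100,000 BTU
Gas: input = 52,100,000 / 0.794 = 65,617,128 BTU = 656.2 therm → 656.2 × $1.20 = $787.41; + 6 × $7.49 standing = $832.35
Electric: 52,100,000 BTU / 3412 = 15,270 kWh → × $0.342 = $5,222.22; + 6 × $11.38 standing = $5,290.50
Difference = |$832.35 − $5,290.50| = $4,458.15

$4458.15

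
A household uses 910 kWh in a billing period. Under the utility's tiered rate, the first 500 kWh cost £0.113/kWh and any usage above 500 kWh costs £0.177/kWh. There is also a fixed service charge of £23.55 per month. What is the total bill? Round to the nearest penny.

First 500 kWh × £0.113 = £56.50
Remaining 410 kWh × £0.177 = £72.57
Energy charge = £129.07; + service £23.55 = £152.62

£152.62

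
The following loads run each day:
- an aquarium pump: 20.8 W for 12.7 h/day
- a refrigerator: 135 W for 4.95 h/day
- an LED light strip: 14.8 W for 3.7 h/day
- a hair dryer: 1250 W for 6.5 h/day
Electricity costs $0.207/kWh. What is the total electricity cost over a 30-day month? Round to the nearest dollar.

$57

aquarium pump: 20.8 W × 12.7 h × 30 d = 7,925 Wh = 7.925 kWh
refrigerator: 135 W × 4.95 h × 30 d = 20,048 Wh = 20.05 kWh
LED light strip: 14.8 W × 3.7 h × 30 d = 1,643 Wh = 1.643 kWh
hair dryer: 1250 W × 6.5 h × 30 d = 243,750 Wh = 243.8 kWh
Total energy = 7.925 + 20.05 + 1.643 + 243.8 = 273.4 kWh
Cost = 273.4 kWh × $0.207 = $56.59 ≈ $57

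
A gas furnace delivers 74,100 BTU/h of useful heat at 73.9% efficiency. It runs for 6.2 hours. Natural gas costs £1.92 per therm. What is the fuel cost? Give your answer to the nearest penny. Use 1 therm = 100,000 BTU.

Heat delivered = 74,100 BTU/h × 6.2 h = 459,420 BTU
Gas input = 459,420 / 0.739 = 621,678 BTU
= 621,678 / 100,000 = 6.217 therm
Cost = 6.217 × £1.92/therm = £11.94

£11.94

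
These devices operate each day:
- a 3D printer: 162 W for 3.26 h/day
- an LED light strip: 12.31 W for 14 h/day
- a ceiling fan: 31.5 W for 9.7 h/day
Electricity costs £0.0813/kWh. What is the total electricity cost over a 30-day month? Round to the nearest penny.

3D printer: 162 W × 3.26 h × 30 d = 15,844 Wh = 15.84 kWh
LED light strip: 12.31 W × 14 h × 30 d = 5,170 Wh = 5.17 kWh
ceiling fan: 31.5 W × 9.7 h × 30 d = 9,166 Wh = 9.166 kWh
Total energy = 15.84 + 5.17 + 9.166 = 30.18 kWh
Cost = 30.18 kWh × £0.0813 = £2.45

£2.45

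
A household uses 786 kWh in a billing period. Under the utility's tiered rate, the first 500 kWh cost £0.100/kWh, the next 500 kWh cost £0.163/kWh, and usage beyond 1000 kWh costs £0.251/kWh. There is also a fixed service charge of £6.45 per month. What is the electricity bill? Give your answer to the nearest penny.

First 500 kWh × £0.100 = £50.00
Next 286 kWh × £0.163 = £46.62
Remaining tier: 0 kWh (not reached)
Energy charge = £96.62; + service £6.45 = £103.07

£103.07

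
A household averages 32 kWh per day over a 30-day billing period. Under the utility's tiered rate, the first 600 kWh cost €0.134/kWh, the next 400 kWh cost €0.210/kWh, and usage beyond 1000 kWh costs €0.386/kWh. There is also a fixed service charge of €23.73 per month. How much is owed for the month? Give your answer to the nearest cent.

€179.73

Usage = 32 kWh/day × 30 days = 960 kWh
First 600 kWh × €0.134 = €80.40
Next 360 kWh × €0.210 = €75.60
Remaining tier: 0 kWh (not reached)
Energy charge = €156.00; + service €23.73 = €179.73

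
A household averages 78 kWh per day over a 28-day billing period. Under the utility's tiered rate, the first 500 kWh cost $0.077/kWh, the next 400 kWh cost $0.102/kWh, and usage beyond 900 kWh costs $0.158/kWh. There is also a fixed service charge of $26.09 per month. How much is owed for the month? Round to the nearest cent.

$308.26

Usage = 78 kWh/day × 28 days = 2184 kWh
First 500 kWh × $0.077 = $38.50
Next 400 kWh × $0.102 = $40.80
Remaining 1284 kWh × $0.158 = $202.87
Energy charge = $282.17; + service $26.09 = $308.26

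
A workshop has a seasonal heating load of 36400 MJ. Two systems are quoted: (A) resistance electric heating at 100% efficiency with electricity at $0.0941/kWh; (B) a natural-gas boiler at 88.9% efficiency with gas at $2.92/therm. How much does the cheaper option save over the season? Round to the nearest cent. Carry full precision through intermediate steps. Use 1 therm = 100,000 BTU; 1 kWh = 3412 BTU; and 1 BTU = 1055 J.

$181.72

Heat load = 36400 MJ = 36,400,000,000 J / 1055 = 34,502,370 BTU
Gas: input = 34,502,370 / 0.889 = 38,810,315 BTU = 388.1 therm → 388.1 × $2.92 = $1,133.26
Electric: 34,502,370 BTU / 3412 = 10,110 kWh → × $0.0941 = $951.55
Difference = |$1,133.26 − $951.55| = $181.72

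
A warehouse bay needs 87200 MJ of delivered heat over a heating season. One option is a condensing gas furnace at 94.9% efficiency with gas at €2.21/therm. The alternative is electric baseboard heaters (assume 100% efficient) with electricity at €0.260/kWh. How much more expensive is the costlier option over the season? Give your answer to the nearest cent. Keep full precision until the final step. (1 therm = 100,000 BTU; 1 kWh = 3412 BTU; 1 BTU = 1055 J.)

€4373.55

Heat load = 87200 MJ = 87,200,000,000 J / 1055 = 82,654,028 BTU
Gas: input = 82,654,028 / 0.949 = 87,095,920 BTU = 871 therm → 871 × €2.21 = €1,924.82
Electric: 82,654,028 BTU / 3412 = 24,220 kWh → × €0.260 = €6,298.37
Difference = |€1,924.82 − €6,298.37| = €4,373.55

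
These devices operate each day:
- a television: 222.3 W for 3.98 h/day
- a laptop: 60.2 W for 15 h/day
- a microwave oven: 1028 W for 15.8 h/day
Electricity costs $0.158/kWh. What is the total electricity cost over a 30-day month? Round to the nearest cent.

$85.46

television: 222.3 W × 3.98 h × 30 d = 26,543 Wh = 26.54 kWh
laptop: 60.2 W × 15 h × 30 d = 27,090 Wh = 27.09 kWh
microwave oven: 1028 W × 15.8 h × 30 d = 487,272 Wh = 487.3 kWh
Total energy = 26.54 + 27.09 + 487.3 = 540.9 kWh
Cost = 540.9 kWh × $0.158 = $85.46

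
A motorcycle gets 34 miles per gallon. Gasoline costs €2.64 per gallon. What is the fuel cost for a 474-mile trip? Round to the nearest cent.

Fuel = 474 mi / 34 mpg = 13.94 gal
Cost = 13.94 gal × €2.64/gal = €36.80

€36.80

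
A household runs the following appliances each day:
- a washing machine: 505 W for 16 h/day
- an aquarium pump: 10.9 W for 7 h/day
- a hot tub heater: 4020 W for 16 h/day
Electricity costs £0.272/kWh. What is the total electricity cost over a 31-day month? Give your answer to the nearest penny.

washing machine: 505 W × 16 h × 31 d = 250,480 Wh = 250.5 kWh
aquarium pump: 10.9 W × 7 h × 31 d = 2,365 Wh = 2.365 kWh
hot tub heater: 4020 W × 16 h × 31 d = 1,993,920 Wh = 1,994 kWh
Total energy = 250.5 + 2.365 + 1,994 = 2,247 kWh
Cost = 2,247 kWh × £0.272 = £611.12

£611.12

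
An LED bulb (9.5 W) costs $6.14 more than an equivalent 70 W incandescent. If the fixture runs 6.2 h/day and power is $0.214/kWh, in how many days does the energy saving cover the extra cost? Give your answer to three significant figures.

76.5 days

Power saved = 70 − 9.5 = 60.5 W
Daily energy saved = 60.5 W × 6.2 h = 375.1 Wh = 0.3751 kWh
Daily savings = 0.3751 × $0.214 = $0.0803
Payback = $6.14 / $0.0803 per day = 76.49 days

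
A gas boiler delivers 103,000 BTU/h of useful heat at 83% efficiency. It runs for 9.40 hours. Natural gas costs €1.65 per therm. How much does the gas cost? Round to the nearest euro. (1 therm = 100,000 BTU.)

Heat delivered = 103,000 BTU/h × 9.40 h = 968,200 BTU
Gas input = 968,200 / 0.83 = 1,166,506 BTU
= 1,166,506 / 100,000 = 11.67 therm
Cost = 11.67 × €1.65/therm = €19.25 ≈ €19

€19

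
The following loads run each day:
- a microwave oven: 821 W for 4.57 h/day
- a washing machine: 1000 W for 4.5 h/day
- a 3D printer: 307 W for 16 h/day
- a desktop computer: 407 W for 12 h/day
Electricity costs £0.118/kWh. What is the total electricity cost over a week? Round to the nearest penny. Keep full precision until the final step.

microwave oven: 821 W × 4.57 h × 7 d = 26,264 Wh = 26.26 kWh
washing machine: 1000 W × 4.5 h × 7 d = 31,500 Wh = 31.5 kWh
3D printer: 307 W × 16 h × 7 d = 34,384 Wh = 34.38 kWh
desktop computer: 407 W × 12 h × 7 d = 34,188 Wh = 34.19 kWh
Total energy = 26.26 + 31.5 + 34.38 + 34.19 = 126.3 kWh
Cost = 126.3 kWh × £0.118 = £14.91

£14.91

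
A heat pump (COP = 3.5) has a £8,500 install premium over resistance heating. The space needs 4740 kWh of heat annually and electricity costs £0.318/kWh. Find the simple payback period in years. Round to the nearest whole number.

Resistance: 4740 kWh × £0.318 = £1,507.32/yr
Heat pump: 4740 / 3.5 = 1354 kWh in → × £0.318 = £430.66/yr
Annual savings = £1,076.66
Payback = £8,500 / £1,076.66 = 7.89 years

8 years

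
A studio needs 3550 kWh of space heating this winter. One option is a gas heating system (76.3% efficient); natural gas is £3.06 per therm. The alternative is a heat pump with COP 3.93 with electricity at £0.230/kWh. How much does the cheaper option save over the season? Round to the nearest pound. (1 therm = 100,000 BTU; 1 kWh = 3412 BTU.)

Heat load = 3550 kWh × 3412 = 12,112,600 BTU
Gas: input = 12,112,600 / 0.763 = 15,874,967 BTU = 158.7 therm → 158.7 × £3.06 = £485.77
Heat pump: 12,112,600 BTU / 3412 = 3,550 kWh heat; / 3.93 = 903.3 kWh in → × £0.230 = £207.76
Difference = |£485.77 − £207.76| = £278.01 ≈ £278

£278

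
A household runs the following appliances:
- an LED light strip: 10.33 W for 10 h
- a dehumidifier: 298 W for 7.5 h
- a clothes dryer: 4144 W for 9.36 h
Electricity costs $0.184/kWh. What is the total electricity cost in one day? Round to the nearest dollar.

$8

LED light strip: 10.33 W × 10 h = 103 Wh = 0.1033 kWh
dehumidifier: 298 W × 7.5 h = 2,235 Wh = 2.235 kWh
clothes dryer: 4144 W × 9.36 h = 38,788 Wh = 38.79 kWh
Total energy = 0.1033 + 2.235 + 38.79 = 41.13 kWh
Cost = 41.13 kWh × $0.184 = $7.57 ≈ $8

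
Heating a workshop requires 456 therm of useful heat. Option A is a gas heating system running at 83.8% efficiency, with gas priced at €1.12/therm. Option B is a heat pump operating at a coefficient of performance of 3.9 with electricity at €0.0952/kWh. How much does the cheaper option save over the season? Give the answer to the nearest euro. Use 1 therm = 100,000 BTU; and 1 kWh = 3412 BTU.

€283

Heat load = 456 therm × 100,000 = 45,600,000 BTU
Gas: input = 45,600,000 / 0.838 = 54,415,274 BTU = 544.2 therm → 544.2 × €1.12 = €609.45
Heat pump: 45,600,000 BTU / 3412 = 13,360 kWh heat; / 3.9 = 3,427 kWh in → × €0.0952 = €326.23
Difference = |€609.45 − €326.23| = €283.22 ≈ €283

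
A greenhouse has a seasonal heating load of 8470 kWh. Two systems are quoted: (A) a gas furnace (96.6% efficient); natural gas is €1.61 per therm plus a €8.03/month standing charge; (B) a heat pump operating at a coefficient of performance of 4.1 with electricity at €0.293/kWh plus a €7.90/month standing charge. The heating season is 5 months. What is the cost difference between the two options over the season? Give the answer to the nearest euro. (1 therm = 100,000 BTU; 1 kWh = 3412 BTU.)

€123

Heat load = 8470 kWh × 3412 = 28,899,640 BTU
Gas: input = 28,899,640 / 0.966 = 29,916,812 BTU = 299.2 therm → 299.2 × €1.61 = €481.66; + 5 × €8.03 standing = €521.81
Heat pump: 28,899,640 BTU / 3412 = 8,470 kWh heat; / 4.1 = 2,066 kWh in → × €0.293 = €605.30; + 5 × €7.90 standing = €644.80
Difference = |€521.81 − €644.80| = €122.98 ≈ €123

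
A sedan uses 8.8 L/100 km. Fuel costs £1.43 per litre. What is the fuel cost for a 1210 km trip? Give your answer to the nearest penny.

£152.27

Fuel = 8.8 L/100 km × 1210 km / 100 = 106.5 L
Cost = 106.5 L × £1.43/L = £152.27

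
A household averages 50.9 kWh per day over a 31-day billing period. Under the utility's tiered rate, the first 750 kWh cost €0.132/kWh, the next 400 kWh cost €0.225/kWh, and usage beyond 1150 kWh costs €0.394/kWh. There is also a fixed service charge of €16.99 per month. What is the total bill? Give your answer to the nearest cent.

€374.58

Usage = 50.9 kWh/day × 31 days = 1577.9 kWh
First 750 kWh × €0.132 = €99.00
Next 400 kWh × €0.225 = €90.00
Remaining 427.9 kWh × €0.394 = €168.59
Energy charge = €357.59; + service €16.99 = €374.58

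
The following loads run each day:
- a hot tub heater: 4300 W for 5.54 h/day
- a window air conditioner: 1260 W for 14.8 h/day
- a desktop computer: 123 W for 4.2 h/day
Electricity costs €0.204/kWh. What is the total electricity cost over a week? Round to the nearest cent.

hot tub heater: 4300 W × 5.54 h × 7 d = 166,754 Wh = 166.8 kWh
window air conditioner: 1260 W × 14.8 h × 7 d = 130,536 Wh = 130.5 kWh
desktop computer: 123 W × 4.2 h × 7 d = 3,616 Wh = 3.616 kWh
Total energy = 166.8 + 130.5 + 3.616 = 300.9 kWh
Cost = 300.9 kWh × €0.204 = €61.38

€61.38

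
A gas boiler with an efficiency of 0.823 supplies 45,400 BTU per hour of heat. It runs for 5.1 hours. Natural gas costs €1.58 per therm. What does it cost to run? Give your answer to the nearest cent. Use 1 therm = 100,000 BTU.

€4.45

Heat delivered = 45,400 BTU/h × 5.1 h = 231,540 BTU
Gas input = 231,540 / 0.823 = 281,337 BTU
= 281,337 / 100,000 = 2.813 therm
Cost = 2.813 × €1.58/therm = €4.45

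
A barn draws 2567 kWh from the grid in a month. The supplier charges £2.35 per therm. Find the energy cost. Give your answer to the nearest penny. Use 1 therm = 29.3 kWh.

£205.89

2567 kWh × (0.03413 therm/kWh) = 87.61 therm
Cost = 87.61 therm × £2.35/therm = £205.89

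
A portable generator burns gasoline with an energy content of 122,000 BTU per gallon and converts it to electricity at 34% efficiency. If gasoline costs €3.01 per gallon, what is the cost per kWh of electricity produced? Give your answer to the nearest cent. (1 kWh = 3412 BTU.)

€0.25

Electrical output per gallon = 122,000 BTU × 0.34 / 3412 BTU/kWh = 12.16 kWh
Cost per kWh = €3.01 / 12.16 kWh = €0.248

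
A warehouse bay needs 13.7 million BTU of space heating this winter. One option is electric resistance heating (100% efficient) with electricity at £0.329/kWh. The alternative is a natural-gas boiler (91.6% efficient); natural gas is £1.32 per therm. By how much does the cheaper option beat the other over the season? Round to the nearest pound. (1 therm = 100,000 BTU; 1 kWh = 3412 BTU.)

£1124

Heat load = 13.7 × 10⁶ BTU = 13,700,000 BTU
Gas: input = 13,700,000 / 0.916 = 14,956,332 BTU = 149.6 therm → 149.6 × £1.32 = £197.42
Electric: 13,700,000 BTU / 3412 = 4,015 kWh → × £0.329 = £1,321.01
Difference = |£197.42 − £1,321.01| = £1,123.59 ≈ £1124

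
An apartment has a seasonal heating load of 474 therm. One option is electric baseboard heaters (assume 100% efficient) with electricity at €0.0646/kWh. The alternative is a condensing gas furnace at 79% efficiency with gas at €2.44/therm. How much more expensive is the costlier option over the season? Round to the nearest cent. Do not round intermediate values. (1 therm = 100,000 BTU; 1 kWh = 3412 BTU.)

€566.57

Heat load = 474 therm × 100,000 = 47,400,000 BTU
Gas: input = 47,400,000 / 0.79 = 60,000,000 BTU = 600 therm → 600 × €2.44 = €1,464.00
Electric: 47,400,000 BTU / 3412 = 13,890 kWh → × €0.0646 = €897.43
Difference = |€1,464.00 − €897.43| = €566.57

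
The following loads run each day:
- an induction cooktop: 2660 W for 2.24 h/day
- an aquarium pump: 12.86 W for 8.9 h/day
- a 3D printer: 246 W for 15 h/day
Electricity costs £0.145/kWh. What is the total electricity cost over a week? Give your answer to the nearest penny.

induction cooktop: 2660 W × 2.24 h × 7 d = 41,709 Wh = 41.71 kWh
aquarium pump: 12.86 W × 8.9 h × 7 d = 801 Wh = 0.8012 kWh
3D printer: 246 W × 15 h × 7 d = 25,830 Wh = 25.83 kWh
Total energy = 41.71 + 0.8012 + 25.83 = 68.34 kWh
Cost = 68.34 kWh × £0.145 = £9.91

£9.91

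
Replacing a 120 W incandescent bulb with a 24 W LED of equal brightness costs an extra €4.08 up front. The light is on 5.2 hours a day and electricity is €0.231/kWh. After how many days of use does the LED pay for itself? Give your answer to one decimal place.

35.4 days

Power saved = 120 − 24 = 96 W
Daily energy saved = 96 W × 5.2 h = 499.2 Wh = 0.4992 kWh
Daily savings = 0.4992 × €0.231 = €0.1153
Payback = €4.08 / €0.1153 per day = 35.38 days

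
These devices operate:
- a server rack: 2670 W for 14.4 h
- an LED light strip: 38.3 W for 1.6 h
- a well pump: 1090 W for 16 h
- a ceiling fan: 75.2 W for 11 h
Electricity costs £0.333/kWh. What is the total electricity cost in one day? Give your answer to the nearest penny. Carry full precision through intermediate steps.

£18.91

server rack: 2670 W × 14.4 h = 38,448 Wh = 38.45 kWh
LED light strip: 38.3 W × 1.6 h = 61 Wh = 0.06128 kWh
well pump: 1090 W × 16 h = 17,440 Wh = 17.44 kWh
ceiling fan: 75.2 W × 11 h = 827 Wh = 0.8272 kWh
Total energy = 38.45 + 0.06128 + 17.44 + 0.8272 = 56.78 kWh
Cost = 56.78 kWh × £0.333 = £18.91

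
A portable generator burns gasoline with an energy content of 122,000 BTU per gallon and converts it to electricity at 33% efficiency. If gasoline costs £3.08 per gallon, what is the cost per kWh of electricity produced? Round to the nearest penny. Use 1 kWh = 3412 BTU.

£0.26

Electrical output per gallon = 122,000 BTU × 0.33 / 3412 BTU/kWh = 11.8 kWh
Cost per kWh = £3.08 / 11.8 kWh = £0.261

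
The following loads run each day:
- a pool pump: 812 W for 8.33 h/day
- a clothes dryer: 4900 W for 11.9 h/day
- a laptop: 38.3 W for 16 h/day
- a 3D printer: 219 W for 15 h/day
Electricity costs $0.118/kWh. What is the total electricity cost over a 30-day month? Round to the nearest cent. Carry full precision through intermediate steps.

$244.16

pool pump: 812 W × 8.33 h × 30 d = 202,919 Wh = 202.9 kWh
clothes dryer: 4900 W × 11.9 h × 30 d = 1,749,300 Wh = 1,749 kWh
laptop: 38.3 W × 16 h × 30 d = 18,384 Wh = 18.38 kWh
3D printer: 219 W × 15 h × 30 d = 98,550 Wh = 98.55 kWh
Total energy = 202.9 + 1,749 + 18.38 + 98.55 = 2,069 kWh
Cost = 2,069 kWh × $0.118 = $244.16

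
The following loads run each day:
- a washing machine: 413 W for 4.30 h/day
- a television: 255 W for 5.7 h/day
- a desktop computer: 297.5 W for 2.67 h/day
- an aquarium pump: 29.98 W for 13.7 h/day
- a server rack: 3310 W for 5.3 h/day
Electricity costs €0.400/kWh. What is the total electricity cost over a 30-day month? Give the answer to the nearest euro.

€264

washing machine: 413 W × 4.30 h × 30 d = 53,277 Wh = 53.28 kWh
television: 255 W × 5.7 h × 30 d = 43,605 Wh = 43.6 kWh
desktop computer: 297.5 W × 2.67 h × 30 d = 23,830 Wh = 23.83 kWh
aquarium pump: 29.98 W × 13.7 h × 30 d = 12,322 Wh = 12.32 kWh
server rack: 3310 W × 5.3 h × 30 d = 526,290 Wh = 526.3 kWh
Total energy = 53.28 + 43.6 + 23.83 + 12.32 + 526.3 = 659.3 kWh
Cost = 659.3 kWh × €0.400 = €263.73 ≈ €264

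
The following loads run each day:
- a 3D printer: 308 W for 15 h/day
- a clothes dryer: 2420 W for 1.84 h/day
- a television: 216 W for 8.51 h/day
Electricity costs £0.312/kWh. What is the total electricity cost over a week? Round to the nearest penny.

3D printer: 308 W × 15 h × 7 d = 32,340 Wh = 32.34 kWh
clothes dryer: 2420 W × 1.84 h × 7 d = 31,170 Wh = 31.17 kWh
television: 216 W × 8.51 h × 7 d = 12,867 Wh = 12.87 kWh
Total energy = 32.34 + 31.17 + 12.87 = 76.38 kWh
Cost = 76.38 kWh × £0.312 = £23.83

£23.83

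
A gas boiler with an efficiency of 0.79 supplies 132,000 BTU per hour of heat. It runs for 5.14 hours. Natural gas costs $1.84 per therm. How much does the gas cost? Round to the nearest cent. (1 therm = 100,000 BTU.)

Heat delivered = 132,000 BTU/h × 5.14 h = 678,480 BTU
Gas input = 678,480 / 0.79 = 858,835 BTU
= 858,835 / 100,000 = 8.588 therm
Cost = 8.588 × $1.84/therm = $15.80

$15.80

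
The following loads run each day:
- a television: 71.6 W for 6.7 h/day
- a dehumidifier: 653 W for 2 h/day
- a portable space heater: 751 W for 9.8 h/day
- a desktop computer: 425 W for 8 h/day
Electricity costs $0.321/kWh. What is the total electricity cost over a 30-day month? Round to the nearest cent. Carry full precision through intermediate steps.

television: 71.6 W × 6.7 h × 30 d = 14,392 Wh = 14.39 kWh
dehumidifier: 653 W × 2 h × 30 d = 39,180 Wh = 39.18 kWh
portable space heater: 751 W × 9.8 h × 30 d = 220,794 Wh = 220.8 kWh
desktop computer: 425 W × 8 h × 30 d = 102,000 Wh = 102 kWh
Total energy = 14.39 + 39.18 + 220.8 + 102 = 376.4 kWh
Cost = 376.4 kWh × $0.321 = $120.81

$120.81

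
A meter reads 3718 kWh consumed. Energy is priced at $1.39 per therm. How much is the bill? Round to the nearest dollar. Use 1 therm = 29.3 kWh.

$176

3718 kWh × (0.03413 therm/kWh) = 126.9 therm
Cost = 126.9 therm × $1.39/therm = $176.38 ≈ $176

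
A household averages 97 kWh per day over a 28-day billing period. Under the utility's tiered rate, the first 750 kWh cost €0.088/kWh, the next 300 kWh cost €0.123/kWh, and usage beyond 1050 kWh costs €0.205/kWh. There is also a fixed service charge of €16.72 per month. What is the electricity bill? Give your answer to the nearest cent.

€461.15

Usage = 97 kWh/day × 28 days = 2716 kWh
First 750 kWh × €0.088 = €66.00
Next 300 kWh × €0.123 = €36.90
Remaining 1666 kWh × €0.205 = €341.53
Energy charge = €444.43; + service €16.72 = €461.15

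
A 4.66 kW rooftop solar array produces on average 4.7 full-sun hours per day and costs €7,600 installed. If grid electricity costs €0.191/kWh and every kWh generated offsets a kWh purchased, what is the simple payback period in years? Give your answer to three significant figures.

Daily generation = 4.66 kW × 4.7 h = 21.9 kWh
Annual generation = 21.9 × 365 = 7994.2 kWh
Annual savings = 7994.2 × €0.191 = €1,526.90
Payback = €7,600 / €1,526.90 = 4.98 years

4.98 years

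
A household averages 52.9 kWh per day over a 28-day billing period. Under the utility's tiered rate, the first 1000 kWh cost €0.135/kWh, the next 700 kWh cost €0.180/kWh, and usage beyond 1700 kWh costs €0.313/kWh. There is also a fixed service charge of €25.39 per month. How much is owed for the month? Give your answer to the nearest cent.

Usage = 52.9 kWh/day × 28 days = 1481.2 kWh
First 1000 kWh × €0.135 = €135.00
Next 481.2 kWh × €0.180 = €86.62
Remaining tier: 0 kWh (not reached)
Energy charge = €221.62; + service €25.39 = €247.01

€247.01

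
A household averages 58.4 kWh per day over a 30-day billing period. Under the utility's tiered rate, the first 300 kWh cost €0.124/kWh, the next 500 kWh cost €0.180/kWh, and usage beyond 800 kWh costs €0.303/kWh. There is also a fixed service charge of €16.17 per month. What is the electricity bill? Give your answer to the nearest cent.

Usage = 58.4 kWh/day × 30 days = 1752 kWh
First 300 kWh × €0.124 = €37.20
Next 500 kWh × €0.180 = €90.00
Remaining 952 kWh × €0.303 = €288.46
Energy charge = €415.66; + service €16.17 = €431.83

€431.83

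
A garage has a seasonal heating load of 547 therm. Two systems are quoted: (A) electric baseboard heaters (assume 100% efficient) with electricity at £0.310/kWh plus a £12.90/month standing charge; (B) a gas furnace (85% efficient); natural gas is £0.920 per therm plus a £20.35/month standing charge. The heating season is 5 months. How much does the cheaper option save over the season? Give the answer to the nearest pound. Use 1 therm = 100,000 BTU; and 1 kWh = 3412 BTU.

£4341

Heat load = 547 therm × 100,000 = 54,700,000 BTU
Gas: input = 54,700,000 / 0.85 = 64,352,941 BTU = 643.5 therm → 643.5 × £0.920 = £592.05; + 5 × £20.35 standing = £693.80
Electric: 54,700,000 BTU / 3412 = 16,030 kWh → × £0.310 = £4,969.81; + 5 × £12.90 standing = £5,034.31
Difference = |£693.80 − £5,034.31| = £4,340.52 ≈ £4341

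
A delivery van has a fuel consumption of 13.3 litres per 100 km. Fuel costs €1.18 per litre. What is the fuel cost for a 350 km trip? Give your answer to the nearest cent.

€54.93

Fuel = 13.3 L/100 km × 350 km / 100 = 46.55 L
Cost = 46.55 L × €1.18/L = €54.93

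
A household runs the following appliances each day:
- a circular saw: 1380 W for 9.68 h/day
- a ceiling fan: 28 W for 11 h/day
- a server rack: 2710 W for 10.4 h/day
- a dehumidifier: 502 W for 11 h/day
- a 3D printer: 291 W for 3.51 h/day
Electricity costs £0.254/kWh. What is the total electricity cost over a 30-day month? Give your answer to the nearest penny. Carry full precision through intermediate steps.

£368.76

circular saw: 1380 W × 9.68 h × 30 d = 400,752 Wh = 400.8 kWh
ceiling fan: 28 W × 11 h × 30 d = 9,240 Wh = 9.24 kWh
server rack: 2710 W × 10.4 h × 30 d = 845,520 Wh = 845.5 kWh
dehumidifier: 502 W × 11 h × 30 d = 165,660 Wh = 165.7 kWh
3D printer: 291 W × 3.51 h × 30 d = 30,642 Wh = 30.64 kWh
Total energy = 400.8 + 9.24 + 845.5 + 165.7 + 30.64 = 1,452 kWh
Cost = 1,452 kWh × £0.254 = £368.76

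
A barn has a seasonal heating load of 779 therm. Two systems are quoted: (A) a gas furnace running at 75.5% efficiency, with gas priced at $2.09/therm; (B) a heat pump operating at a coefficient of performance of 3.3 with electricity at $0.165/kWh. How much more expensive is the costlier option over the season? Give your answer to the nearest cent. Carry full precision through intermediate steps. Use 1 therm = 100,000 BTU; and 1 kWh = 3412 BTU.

$1014.88

Heat load = 779 therm × 100,000 = 77,900,000 BTU
Gas: input = 77,900,000 / 0.755 = 103,178,808 BTU = 1,032 therm → 1,032 × $2.09 = $2,156.44
Heat pump: 77,900,000 BTU / 3412 = 22,830 kWh heat; / 3.3 = 6,919 kWh in → × $0.165 = $1,141.56
Difference = |$2,156.44 − $1,141.56| = $1,014.88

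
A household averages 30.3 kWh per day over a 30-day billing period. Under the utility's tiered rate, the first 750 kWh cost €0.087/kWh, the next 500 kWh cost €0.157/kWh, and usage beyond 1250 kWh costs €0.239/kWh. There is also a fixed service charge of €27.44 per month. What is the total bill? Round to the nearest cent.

€117.65

Usage = 30.3 kWh/day × 30 days = 909 kWh
First 750 kWh × €0.087 = €65.25
Next 159 kWh × €0.157 = €24.96
Remaining tier: 0 kWh (not reached)
Energy charge = €90.21; + service €27.44 = €117.65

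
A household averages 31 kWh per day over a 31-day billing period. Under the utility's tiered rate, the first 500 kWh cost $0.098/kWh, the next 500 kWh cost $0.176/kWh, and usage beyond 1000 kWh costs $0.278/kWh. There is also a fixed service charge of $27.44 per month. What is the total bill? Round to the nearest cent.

$157.58

Usage = 31 kWh/day × 31 days = 961 kWh
First 500 kWh × $0.098 = $49.00
Next 461 kWh × $0.176 = $81.14
Remaining tier: 0 kWh (not reached)
Energy charge = $130.14; + service $27.44 = $157.58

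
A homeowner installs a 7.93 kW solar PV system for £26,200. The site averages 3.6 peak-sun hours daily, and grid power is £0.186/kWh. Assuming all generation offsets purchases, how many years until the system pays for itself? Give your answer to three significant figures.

13.5 years

Daily generation = 7.93 kW × 3.6 h = 28.55 kWh
Annual generation = 28.55 × 365 = 10420 kWh
Annual savings = 10420 × £0.186 = £1,938.12
Payback = £26,200 / £1,938.12 = 13.5 years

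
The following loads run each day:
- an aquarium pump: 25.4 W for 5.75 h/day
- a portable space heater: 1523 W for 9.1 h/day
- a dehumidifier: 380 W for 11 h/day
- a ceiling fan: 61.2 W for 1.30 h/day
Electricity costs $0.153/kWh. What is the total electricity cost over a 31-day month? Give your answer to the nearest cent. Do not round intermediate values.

$86.63

aquarium pump: 25.4 W × 5.75 h × 31 d = 4,528 Wh = 4.528 kWh
portable space heater: 1523 W × 9.1 h × 31 d = 429,638 Wh = 429.6 kWh
dehumidifier: 380 W × 11 h × 31 d = 129,580 Wh = 129.6 kWh
ceiling fan: 61.2 W × 1.30 h × 31 d = 2,466 Wh = 2.466 kWh
Total energy = 4.528 + 429.6 + 129.6 + 2.466 = 566.2 kWh
Cost = 566.2 kWh × $0.153 = $86.63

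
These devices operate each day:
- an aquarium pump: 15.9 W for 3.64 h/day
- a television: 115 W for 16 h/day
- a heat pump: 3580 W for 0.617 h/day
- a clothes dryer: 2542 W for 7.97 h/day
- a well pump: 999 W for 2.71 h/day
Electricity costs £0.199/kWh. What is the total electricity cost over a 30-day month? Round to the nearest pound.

£162

aquarium pump: 15.9 W × 3.64 h × 30 d = 1,736 Wh = 1.736 kWh
television: 115 W × 16 h × 30 d = 55,200 Wh = 55.2 kWh
heat pump: 3580 W × 0.617 h × 30 d = 66,266 Wh = 66.27 kWh
clothes dryer: 2542 W × 7.97 h × 30 d = 607,792 Wh = 607.8 kWh
well pump: 999 W × 2.71 h × 30 d = 81,219 Wh = 81.22 kWh
Total energy = 1.736 + 55.2 + 66.27 + 607.8 + 81.22 = 812.2 kWh
Cost = 812.2 kWh × £0.199 = £161.63 ≈ £162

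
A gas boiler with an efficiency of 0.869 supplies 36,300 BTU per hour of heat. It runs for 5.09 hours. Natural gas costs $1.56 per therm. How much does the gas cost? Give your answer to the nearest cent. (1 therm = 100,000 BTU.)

$3.32

Heat delivered = 36,300 BTU/h × 5.09 h = 184,767 BTU
Gas input = 184,767 / 0.869 = 212,620 BTU
= 212,620 / 100,000 = 2.126 therm
Cost = 2.126 × $1.56/therm = $3.32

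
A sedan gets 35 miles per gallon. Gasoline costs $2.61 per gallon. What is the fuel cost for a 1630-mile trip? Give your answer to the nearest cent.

$121.55

Fuel = 1630 mi / 35 mpg = 46.57 gal
Cost = 46.57 gal × $2.61/gal = $121.55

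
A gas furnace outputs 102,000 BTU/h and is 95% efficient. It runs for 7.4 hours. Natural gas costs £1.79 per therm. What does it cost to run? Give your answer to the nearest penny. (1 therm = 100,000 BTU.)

Heat delivered = 102,000 BTU/h × 7.4 h = 754,800 BTU
Gas input = 754,800 / 0.95 = 794,526 BTU
= 794,526 / 100,000 = 7.945 therm
Cost = 7.945 × £1.79/therm = £14.22

£14.22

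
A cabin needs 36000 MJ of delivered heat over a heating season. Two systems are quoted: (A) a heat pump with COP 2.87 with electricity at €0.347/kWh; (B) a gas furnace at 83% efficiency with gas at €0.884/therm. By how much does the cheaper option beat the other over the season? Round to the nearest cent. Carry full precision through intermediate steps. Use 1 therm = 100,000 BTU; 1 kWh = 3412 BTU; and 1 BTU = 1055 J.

€845.74

Heat load = 36000 MJ = 36,000,000,000 J / 1055 = 34,123,223 BTU
Gas: input = 34,123,223 / 0.83 = 41,112,317 BTU = 411.1 therm → 411.1 × €0.884 = €363.43
Heat pump: 34,123,223 BTU / 3412 = 10,000 kWh heat; / 2.87 = 3,485 kWh in → × €0.347 = €1,209.17
Difference = |€363.43 − €1,209.17| = €845.74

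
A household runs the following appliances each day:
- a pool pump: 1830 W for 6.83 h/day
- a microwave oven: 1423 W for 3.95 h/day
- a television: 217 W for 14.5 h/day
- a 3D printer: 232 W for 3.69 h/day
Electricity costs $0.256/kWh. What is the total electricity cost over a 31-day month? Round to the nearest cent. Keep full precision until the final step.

$175.56

pool pump: 1830 W × 6.83 h × 31 d = 387,466 Wh = 387.5 kWh
microwave oven: 1423 W × 3.95 h × 31 d = 174,246 Wh = 174.2 kWh
television: 217 W × 14.5 h × 31 d = 97,542 Wh = 97.54 kWh
3D printer: 232 W × 3.69 h × 31 d = 26,538 Wh = 26.54 kWh
Total energy = 387.5 + 174.2 + 97.54 + 26.54 = 685.8 kWh
Cost = 685.8 kWh × $0.256 = $175.56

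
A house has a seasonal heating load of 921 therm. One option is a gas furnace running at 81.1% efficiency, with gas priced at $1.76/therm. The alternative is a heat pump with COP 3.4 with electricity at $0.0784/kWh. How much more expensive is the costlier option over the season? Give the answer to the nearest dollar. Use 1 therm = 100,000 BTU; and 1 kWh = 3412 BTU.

Heat load = 921 therm × 100,000 = 92,100,000 BTU
Gas: input = 92,100,000 / 0.811 = 113,563,502 BTU = 1,136 therm → 1,136 × $1.76 = $1,998.72
Heat pump: 92,100,000 BTU / 3412 = 26,990 kWh heat; / 3.4 = 7,939 kWh in → × $0.0784 = $622.43
Difference = |$1,998.72 − $622.43| = $1,376.29 ≈ $1376

$1376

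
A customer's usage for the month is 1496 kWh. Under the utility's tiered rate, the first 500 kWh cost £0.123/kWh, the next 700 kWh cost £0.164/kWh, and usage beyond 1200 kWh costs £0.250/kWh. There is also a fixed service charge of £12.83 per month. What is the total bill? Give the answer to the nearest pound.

£263

First 500 kWh × £0.123 = £61.50
Next 700 kWh × £0.164 = £114.80
Remaining 296 kWh × £0.250 = £74.00
Energy charge = £250.30; + service £12.83 = £263.13 ≈ £263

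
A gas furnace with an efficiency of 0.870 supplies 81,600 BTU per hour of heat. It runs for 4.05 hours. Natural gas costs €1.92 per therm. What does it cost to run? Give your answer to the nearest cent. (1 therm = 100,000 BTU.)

Heat delivered = 81,600 BTU/h × 4.05 h = 330,480 BTU
Gas input = 330,480 / 0.870 = 379,862 BTU
= 379,862 / 100,000 = 3.799 therm
Cost = 3.799 × €1.92/therm = €7.29

€7.29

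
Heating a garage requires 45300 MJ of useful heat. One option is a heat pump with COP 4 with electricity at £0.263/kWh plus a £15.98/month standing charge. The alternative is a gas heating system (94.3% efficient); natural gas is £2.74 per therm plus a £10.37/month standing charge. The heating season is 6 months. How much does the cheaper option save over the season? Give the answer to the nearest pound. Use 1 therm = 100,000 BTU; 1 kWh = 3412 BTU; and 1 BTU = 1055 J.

£387

Heat load = 45300 MJ = 45,300,000,000 J / 1055 = 42,938,389 BTU
Gas: input = 42,938,389 / 0.943 = 45,533,816 BTU = 455.3 therm → 455.3 × £2.74 = £1,247.63; + 6 × £10.37 standing = £1,309.85
Heat pump: 42,938,389 BTU / 3412 = 12,580 kWh heat; / 4 = 3,146 kWh in → × £0.263 = £827.43; + 6 × £15.98 standing = £923.31
Difference = |£1,309.85 − £923.31| = £386.53 ≈ £387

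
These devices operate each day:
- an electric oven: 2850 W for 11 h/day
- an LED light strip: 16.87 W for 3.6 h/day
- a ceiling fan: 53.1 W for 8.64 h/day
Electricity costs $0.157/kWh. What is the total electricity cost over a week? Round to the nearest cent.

electric oven: 2850 W × 11 h × 7 d = 219,450 Wh = 219.4 kWh
LED light strip: 16.87 W × 3.6 h × 7 d = 425 Wh = 0.4251 kWh
ceiling fan: 53.1 W × 8.64 h × 7 d = 3,211 Wh = 3.211 kWh
Total energy = 219.4 + 0.4251 + 3.211 = 223.1 kWh
Cost = 223.1 kWh × $0.157 = $35.02

$35.02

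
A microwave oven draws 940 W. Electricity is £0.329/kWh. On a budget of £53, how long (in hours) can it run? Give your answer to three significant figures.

171 h

Energy budget = £53 / £0.329 per kWh = 161.1 kWh = 161,094 Wh
Runtime = 161,094 Wh / 940 W = 171.4 h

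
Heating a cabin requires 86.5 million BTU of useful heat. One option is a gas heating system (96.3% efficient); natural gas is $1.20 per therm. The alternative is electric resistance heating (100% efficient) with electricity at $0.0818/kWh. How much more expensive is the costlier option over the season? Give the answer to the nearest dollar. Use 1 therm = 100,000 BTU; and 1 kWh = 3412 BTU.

$996

Heat load = 86.5 × 10⁶ BTU = 86,500,000 BTU
Gas: input = 86,500,000 / 0.963 = 89,823,468 BTU = 898.2 therm → 898.2 × $1.20 = $1,077.88
Electric: 86,500,000 BTU / 3412 = 25,350 kWh → × $0.0818 = $2,073.77
Difference = |$1,077.88 − $2,073.77| = $995.89 ≈ $996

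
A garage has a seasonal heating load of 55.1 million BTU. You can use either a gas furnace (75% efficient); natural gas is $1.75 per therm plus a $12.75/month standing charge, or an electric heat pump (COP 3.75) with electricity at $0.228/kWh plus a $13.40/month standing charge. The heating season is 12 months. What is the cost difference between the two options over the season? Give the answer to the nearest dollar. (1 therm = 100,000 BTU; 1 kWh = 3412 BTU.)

Heat load = 55.1 × 10⁶ BTU = 55,100,000 BTU
Gas: input = 55,100,000 / 0.75 = 73,466,667 BTU = 734.7 therm → 734.7 × $1.75 = $1,285.67; + 12 × $12.75 standing = $1,438.67
Heat pump: 55,100,000 BTU / 3412 = 16,150 kWh heat; / 3.75 = 4,306 kWh in → × $0.228 = $981.85; + 12 × $13.40 standing = $1,142.65
Difference = |$1,438.67 − $1,142.65| = $296.01 ≈ $296

$296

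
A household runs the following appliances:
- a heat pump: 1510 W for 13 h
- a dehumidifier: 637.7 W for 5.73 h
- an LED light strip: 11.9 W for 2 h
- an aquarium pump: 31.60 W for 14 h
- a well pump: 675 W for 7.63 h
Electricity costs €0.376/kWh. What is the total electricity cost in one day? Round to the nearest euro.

€11

heat pump: 1510 W × 13 h = 19,630 Wh = 19.63 kWh
dehumidifier: 637.7 W × 5.73 h = 3,654 Wh = 3.654 kWh
LED light strip: 11.9 W × 2 h = 24 Wh = 0.0238 kWh
aquarium pump: 31.60 W × 14 h = 442 Wh = 0.4424 kWh
well pump: 675 W × 7.63 h = 5,150 Wh = 5.15 kWh
Total energy = 19.63 + 3.654 + 0.0238 + 0.4424 + 5.15 = 28.9 kWh
Cost = 28.9 kWh × €0.376 = €10.87 ≈ €11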